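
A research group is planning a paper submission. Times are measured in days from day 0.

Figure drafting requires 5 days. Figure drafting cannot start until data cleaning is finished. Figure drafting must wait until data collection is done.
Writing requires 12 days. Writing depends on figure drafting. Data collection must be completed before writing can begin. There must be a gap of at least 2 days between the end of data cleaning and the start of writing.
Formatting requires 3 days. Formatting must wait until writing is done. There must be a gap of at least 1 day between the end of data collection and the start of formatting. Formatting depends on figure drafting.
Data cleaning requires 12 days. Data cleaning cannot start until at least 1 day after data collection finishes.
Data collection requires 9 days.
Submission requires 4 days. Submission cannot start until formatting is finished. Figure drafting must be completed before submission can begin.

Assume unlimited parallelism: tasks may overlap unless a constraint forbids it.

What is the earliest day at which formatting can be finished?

Data collection can start immediately at day 0; it finishes at day 9.
Data cleaning cannot begin until data collection (finishes day 9, plus 1-day gap → day 10). It runs from day 10 to 10 + 12 = day 22.
Figure drafting needs all of data cleaning (finishes day 22); data collection (finishes day 9). That puts its earliest start at day 22; it finishes at 22 + 5 = day 27.
Writing needs all of figure drafting (finishes day 27); data collection (finishes day 9); data cleaning (finishes day 22, plus 2-day gap → day 24). That puts its earliest start at day 27; it finishes at 27 + 12 = day 39.
Formatting cannot start until writing (finishes day 39); data collection (finishes day 9, plus 1-day gap → day 10); figure drafting (finishes day 27). The controlling bound is day 39, so formatting finishes at 39 + 3 = day 42.

42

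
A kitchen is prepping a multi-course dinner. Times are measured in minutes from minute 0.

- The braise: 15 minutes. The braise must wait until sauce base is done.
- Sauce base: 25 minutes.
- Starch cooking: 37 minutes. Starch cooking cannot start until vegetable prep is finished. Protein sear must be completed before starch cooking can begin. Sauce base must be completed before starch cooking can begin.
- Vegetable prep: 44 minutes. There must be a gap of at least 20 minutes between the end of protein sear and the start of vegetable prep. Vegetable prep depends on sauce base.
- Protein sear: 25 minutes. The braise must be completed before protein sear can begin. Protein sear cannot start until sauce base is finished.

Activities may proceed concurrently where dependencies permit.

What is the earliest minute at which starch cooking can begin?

129

Sauce base has no prerequisites, so it starts at minute 0 and finishes at minute 25.
The braise waits on sauce base (finishes minute 25), so it starts at minute 25 and finishes at 25 + 15 = minute 40.
Protein sear cannot start until the braise (finishes minute 40); sauce base (finishes minute 25). The controlling bound is minute 40, so protein sear finishes at 40 + 25 = minute 65.
Vegetable prep cannot start until protein sear (finishes minute 65, plus 20-minute gap → minute 85); sauce base (finishes minute 25). The controlling bound is minute 85, so vegetable prep finishes at 85 + 44 = minute 129.
Starch cooking waits on vegetable prep (finishes minute 129); protein sear (finishes minute 65); sauce base (finishes minute 25). The latest of these is minute 129, which is the earliest starch cooking can start.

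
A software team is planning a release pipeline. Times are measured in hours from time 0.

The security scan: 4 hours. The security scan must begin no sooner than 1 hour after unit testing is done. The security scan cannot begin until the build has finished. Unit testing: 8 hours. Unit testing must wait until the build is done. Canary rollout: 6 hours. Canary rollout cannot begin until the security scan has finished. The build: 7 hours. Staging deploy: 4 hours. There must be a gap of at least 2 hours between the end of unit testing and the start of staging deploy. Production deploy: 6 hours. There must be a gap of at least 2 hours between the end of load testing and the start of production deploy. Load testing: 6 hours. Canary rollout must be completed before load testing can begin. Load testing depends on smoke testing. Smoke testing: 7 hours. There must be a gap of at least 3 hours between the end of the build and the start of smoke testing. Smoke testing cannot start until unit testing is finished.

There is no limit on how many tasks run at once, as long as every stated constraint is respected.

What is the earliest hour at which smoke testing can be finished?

22

The build has no prerequisites, so it starts at hour 0 and finishes at hour 7.
Unit testing cannot begin until the build (finishes hour 7). It runs from hour 7 to 7 + 8 = hour 15.
For smoke testing: the build (finishes hour 7, plus 3-hour gap → hour 10); unit testing (finishes hour 15). Taking the maximum gives a start of hour 15, and it finishes at 15 + 7 = hour 22.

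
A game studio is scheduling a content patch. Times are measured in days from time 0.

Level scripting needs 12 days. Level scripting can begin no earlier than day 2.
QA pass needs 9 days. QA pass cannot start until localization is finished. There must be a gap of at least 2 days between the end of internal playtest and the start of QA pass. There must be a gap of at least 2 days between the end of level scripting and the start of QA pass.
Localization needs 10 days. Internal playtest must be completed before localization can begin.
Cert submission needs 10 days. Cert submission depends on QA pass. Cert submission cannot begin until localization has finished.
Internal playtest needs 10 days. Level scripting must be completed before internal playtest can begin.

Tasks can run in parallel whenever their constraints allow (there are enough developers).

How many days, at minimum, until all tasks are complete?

53

Level scripting cannot begin until its own release at day 2. It runs from day 2 to 2 + 12 = day 14.
Internal playtest cannot begin until level scripting (finishes day 14). It runs from day 14 to 14 + 10 = day 24.
Localization waits on internal playtest (finishes day 24), so it starts at day 24 and finishes at 24 + 10 = day 34.
QA pass cannot start until localization (finishes day 34); internal playtest (finishes day 24, plus 2-day gap → day 26); level scripting (finishes day 14, plus 2-day gap → day 16). The controlling bound is day 34, so QA pass finishes at 34 + 9 = day 43.
For cert submission: QA pass (finishes day 43); localization (finishes day 34). Taking the maximum gives a start of day 43, and it finishes at 43 + 10 = day 53.
All tasks are finished once the last one completes. Finish times: Level scripting at 14, Internal playtest at 24, Localization at 34, QA pass at 43, Cert submission at 53. The latest is day 53.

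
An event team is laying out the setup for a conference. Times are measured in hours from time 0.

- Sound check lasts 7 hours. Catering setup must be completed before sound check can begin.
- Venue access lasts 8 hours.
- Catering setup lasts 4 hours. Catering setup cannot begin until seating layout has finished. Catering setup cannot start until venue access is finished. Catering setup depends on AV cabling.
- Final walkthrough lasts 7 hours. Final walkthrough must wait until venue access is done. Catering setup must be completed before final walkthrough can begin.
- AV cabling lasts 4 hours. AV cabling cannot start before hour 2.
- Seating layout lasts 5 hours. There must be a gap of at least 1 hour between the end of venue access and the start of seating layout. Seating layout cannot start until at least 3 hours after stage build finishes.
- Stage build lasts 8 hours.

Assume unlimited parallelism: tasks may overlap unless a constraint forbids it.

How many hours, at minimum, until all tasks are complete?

27

AV cabling waits on its own release at hour 2, so it starts at hour 2 and finishes at 2 + 4 = hour 6.
Nothing blocks stage build, so it runs from hour 0 to hour 8.
Venue access has no prerequisites, so it starts at hour 0 and finishes at hour 8.
Seating layout needs all of venue access (finishes hour 8, plus 1-hour gap → hour 9); stage build (finishes hour 8, plus 3-hour gap → hour 11). That puts its earliest start at hour 11; it finishes at 11 + 5 = hour 16.
Catering setup cannot start until seating layout (finishes hour 16); venue access (finishes hour 8); AV cabling (finishes hour 6). The controlling bound is hour 16, so catering setup finishes at 16 + 4 = hour 20.
Final walkthrough needs all of venue access (finishes hour 8); catering setup (finishes hour 20). That puts its earliest start at hour 20; it finishes at 20 + 7 = hour 27.
Sound check cannot begin until catering setup (finishes hour 20). It runs from hour 20 to 20 + 7 = hour 27.
All tasks are finished once the last one completes. Finish times: Venue access at 8, Stage build at 8, AV cabling at 6, Seating layout at 16, Catering setup at 20, Sound check at 27, Final walkthrough at 27. The latest is hour 27.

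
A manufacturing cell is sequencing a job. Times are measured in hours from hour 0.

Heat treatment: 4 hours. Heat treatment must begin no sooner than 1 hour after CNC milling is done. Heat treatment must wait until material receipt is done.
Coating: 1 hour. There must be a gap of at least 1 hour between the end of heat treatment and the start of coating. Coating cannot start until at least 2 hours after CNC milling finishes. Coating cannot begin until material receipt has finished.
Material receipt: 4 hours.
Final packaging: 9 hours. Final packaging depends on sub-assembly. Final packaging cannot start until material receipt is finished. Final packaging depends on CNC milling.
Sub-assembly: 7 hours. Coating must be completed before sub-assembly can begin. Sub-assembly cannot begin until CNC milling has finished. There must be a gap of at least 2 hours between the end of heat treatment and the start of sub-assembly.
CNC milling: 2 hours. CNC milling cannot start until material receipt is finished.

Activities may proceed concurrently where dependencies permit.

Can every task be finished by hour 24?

Nothing blocks material receipt, so it runs from hour 0 to hour 4.
After material receipt (finishes hour 4), CNC milling can start at hour 4 and finishes at hour 6.
Heat treatment needs all of CNC milling (finishes hour 6, plus 1-hour gap → hour 7); material receipt (finishes hour 4). That puts its earliest start at hour 7; it finishes at 7 + 4 = hour 11.
For coating: heat treatment (finishes hour 11, plus 1-hour gap → hour 12); CNC milling (finishes hour 6, plus 2-hour gap → hour 8); material receipt (finishes hour 4). Taking the maximum gives a start of hour 12, and it finishes at 12 + 1 = hour 13.
Sub-assembly cannot start until coating (finishes hour 13); CNC milling (finishes hour 6); heat treatment (finishes hour 11, plus 2-hour gap → hour 13). The controlling bound is hour 13, so sub-assembly finishes at 13 + 7 = hour 20.
Final packaging has to wait for sub-assembly (finishes hour 20); material receipt (finishes hour 4); CNC milling (finishes hour 6). The latest of these is hour 20, so final packaging runs hour 20 to 20 + 9 = hour 29.
The earliest everything can be done is hour 29, which is after the deadline of 24, so it is not possible.

No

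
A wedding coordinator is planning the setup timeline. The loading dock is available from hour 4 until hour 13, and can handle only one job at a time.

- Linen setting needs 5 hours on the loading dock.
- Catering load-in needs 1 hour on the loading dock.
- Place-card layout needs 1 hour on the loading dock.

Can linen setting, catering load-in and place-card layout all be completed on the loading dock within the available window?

The loading dock window is 13 − 4 = 9 hours.
Running back to back, the jobs need 5 + 1 + 1 = 7 hours on the loading dock.
Since 7 ≤ 9, they fit within the window.

Yes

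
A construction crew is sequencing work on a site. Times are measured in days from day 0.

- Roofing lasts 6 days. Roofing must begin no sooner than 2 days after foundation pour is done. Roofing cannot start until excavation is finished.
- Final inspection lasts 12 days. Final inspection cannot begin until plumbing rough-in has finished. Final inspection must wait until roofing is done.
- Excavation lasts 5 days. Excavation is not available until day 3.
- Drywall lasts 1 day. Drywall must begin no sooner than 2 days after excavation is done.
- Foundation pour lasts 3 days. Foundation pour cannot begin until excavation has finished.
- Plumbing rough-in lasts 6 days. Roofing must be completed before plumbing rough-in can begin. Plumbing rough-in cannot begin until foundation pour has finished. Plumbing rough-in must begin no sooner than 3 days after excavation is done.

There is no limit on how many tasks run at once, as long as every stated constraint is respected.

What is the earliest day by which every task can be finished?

37

After its own release at day 3, excavation can start at day 3 and finishes at day 8.
Drywall waits on excavation (finishes day 8, plus 2-day gap → day 10), so it starts at day 10 and finishes at 10 + 1 = day 11.
Foundation pour waits on excavation (finishes day 8), so it starts at day 8 and finishes at 8 + 3 = day 11.
Roofing needs all of foundation pour (finishes day 11, plus 2-day gap → day 13); excavation (finishes day 8). That puts its earliest start at day 13; it finishes at 13 + 6 = day 19.
For plumbing rough-in: roofing (finishes day 19); foundation pour (finishes day 11); excavation (finishes day 8, plus 3-day gap → day 11). Taking the maximum gives a start of day 19, and it finishes at 19 + 6 = day 25.
Final inspection has to wait for plumbing rough-in (finishes day 25); roofing (finishes day 19). The latest of these is day 25, so final inspection runs day 25 to 25 + 12 = day 37.
All tasks are finished once the last one completes. Finish times: Excavation at 8, Foundation pour at 11, Roofing at 19, Plumbing rough-in at 25, Drywall at 11, Final inspection at 37. The latest is day 37.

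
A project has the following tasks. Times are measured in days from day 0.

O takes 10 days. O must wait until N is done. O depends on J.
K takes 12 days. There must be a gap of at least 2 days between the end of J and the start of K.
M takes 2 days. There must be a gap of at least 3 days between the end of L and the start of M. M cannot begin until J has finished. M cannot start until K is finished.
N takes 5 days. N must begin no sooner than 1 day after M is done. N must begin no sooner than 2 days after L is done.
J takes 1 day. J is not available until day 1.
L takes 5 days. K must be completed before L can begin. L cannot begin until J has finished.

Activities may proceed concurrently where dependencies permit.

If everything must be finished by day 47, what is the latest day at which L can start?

To finish by day 47, O (duration 10) must start no later than day 37.
N has to be done before O (must start by day 37). That means finishing by day 37, i.e. starting by 37 − 5 = day 32.
M has to be done before N (must start by day 32, minus 1-day gap → day 31). That means finishing by day 31, i.e. starting by 31 − 2 = day 29.
L has several dependents: M (must start by day 29, minus 3-day gap → day 26); N (must start by day 32, minus 2-day gap → day 30). The earliest of those limits is day 26, so L must start by 26 − 5 = day 21.

21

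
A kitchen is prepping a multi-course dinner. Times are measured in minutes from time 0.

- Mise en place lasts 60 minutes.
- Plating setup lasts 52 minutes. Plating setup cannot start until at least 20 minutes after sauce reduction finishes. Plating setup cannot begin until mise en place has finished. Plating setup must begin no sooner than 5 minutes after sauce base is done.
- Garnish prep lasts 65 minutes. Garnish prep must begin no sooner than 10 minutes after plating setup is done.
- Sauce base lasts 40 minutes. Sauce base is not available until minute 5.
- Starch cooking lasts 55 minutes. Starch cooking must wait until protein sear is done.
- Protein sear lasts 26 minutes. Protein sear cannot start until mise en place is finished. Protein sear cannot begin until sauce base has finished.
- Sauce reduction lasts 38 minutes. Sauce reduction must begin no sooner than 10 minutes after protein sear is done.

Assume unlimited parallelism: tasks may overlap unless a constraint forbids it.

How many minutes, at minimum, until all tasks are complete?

Sauce base waits on its own release at minute 5, so it starts at minute 5 and finishes at 5 + 40 = minute 45.
Nothing blocks mise en place, so it runs from minute 0 to minute 60.
For protein sear: mise en place (finishes minute 60); sauce base (finishes minute 45). Taking the maximum gives a start of minute 60, and it finishes at 60 + 26 = minute 86.
Starch cooking waits on protein sear (finishes minute 86), so it starts at minute 86 and finishes at 86 + 55 = minute 141.
Sauce reduction waits on protein sear (finishes minute 86, plus 10-minute gap → minute 96), so it starts at minute 96 and finishes at 96 + 38 = minute 134.
Plating setup has to wait for sauce reduction (finishes minute 134, plus 20-minute gap → minute 154); mise en place (finishes minute 60); sauce base (finishes minute 45, plus 5-minute gap → minute 50). The latest of these is minute 154, so plating setup runs minute 154 to 154 + 52 = minute 206.
After plating setup (finishes minute 206, plus 10-minute gap → minute 216), garnish prep can start at minute 216 and finishes at minute 281.
All tasks are finished once the last one completes. Finish times: Mise en place at 60, Sauce base at 45, Protein sear at 86, Sauce reduction at 134, Starch cooking at 141, Plating setup at 206, Garnish prep at 281. The latest is minute 281.

281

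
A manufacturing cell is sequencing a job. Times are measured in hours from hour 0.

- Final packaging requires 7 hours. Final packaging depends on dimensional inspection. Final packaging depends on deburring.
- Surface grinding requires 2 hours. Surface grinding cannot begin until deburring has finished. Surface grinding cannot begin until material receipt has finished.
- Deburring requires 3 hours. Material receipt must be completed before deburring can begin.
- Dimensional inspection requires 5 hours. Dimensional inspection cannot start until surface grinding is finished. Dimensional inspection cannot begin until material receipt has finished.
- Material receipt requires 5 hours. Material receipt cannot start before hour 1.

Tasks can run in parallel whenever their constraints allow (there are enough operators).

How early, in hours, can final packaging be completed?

Material receipt cannot begin until its own release at hour 1. It runs from hour 1 to 1 + 5 = hour 6.
After material receipt (finishes hour 6), deburring can start at hour 6 and finishes at hour 9.
Surface grinding needs all of deburring (finishes hour 9); material receipt (finishes hour 6). That puts its earliest start at hour 9; it finishes at 9 + 2 = hour 11.
Dimensional inspection cannot start until surface grinding (finishes hour 11); material receipt (finishes hour 6). The controlling bound is hour 11, so dimensional inspection finishes at 11 + 5 = hour 16.
Final packaging needs all of dimensional inspection (finishes hour 16); deburring (finishes hour 9). That puts its earliest start at hour 16; it finishes at 16 + 7 = hour 23.

23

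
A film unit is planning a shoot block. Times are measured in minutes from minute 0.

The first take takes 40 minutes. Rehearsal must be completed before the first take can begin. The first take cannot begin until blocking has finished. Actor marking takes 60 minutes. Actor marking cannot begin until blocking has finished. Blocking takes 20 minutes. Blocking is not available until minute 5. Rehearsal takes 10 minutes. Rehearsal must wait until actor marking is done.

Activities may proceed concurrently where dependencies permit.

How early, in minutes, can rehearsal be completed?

95

Blocking waits on its own release at minute 5, so it starts at minute 5 and finishes at 5 + 20 = minute 25.
Actor marking cannot begin until blocking (finishes minute 25). It runs from minute 25 to 25 + 60 = minute 85.
Rehearsal cannot begin until actor marking (finishes minute 85). It runs from minute 85 to 85 + 10 = minute 95.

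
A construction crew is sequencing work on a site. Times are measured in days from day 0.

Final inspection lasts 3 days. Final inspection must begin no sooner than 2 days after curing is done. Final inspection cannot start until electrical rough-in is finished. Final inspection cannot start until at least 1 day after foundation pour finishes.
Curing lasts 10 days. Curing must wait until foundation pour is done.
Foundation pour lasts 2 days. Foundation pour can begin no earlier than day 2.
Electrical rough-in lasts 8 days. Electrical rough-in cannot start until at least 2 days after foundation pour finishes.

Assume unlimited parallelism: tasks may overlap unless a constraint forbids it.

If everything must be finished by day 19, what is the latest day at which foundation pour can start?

2

Final inspection must finish by day 19; it takes 3 days, so it must start by 19 − 3 = day 16.
Curing has to be done before final inspection (must start by day 16, minus 2-day gap → day 14). That means finishing by day 14, i.e. starting by 14 − 10 = day 4.
Electrical rough-in feeds into final inspection (must start by day 16); so electrical rough-in must finish by day 16 and therefore start by day 8.
Foundation pour feeds curing (must start by day 4); electrical rough-in (must start by day 8, minus 2-day gap → day 6); final inspection (must start by day 16, minus 1-day gap → day 15). Taking the minimum, foundation pour must finish by day 4 and start by 4 − 2 = day 2.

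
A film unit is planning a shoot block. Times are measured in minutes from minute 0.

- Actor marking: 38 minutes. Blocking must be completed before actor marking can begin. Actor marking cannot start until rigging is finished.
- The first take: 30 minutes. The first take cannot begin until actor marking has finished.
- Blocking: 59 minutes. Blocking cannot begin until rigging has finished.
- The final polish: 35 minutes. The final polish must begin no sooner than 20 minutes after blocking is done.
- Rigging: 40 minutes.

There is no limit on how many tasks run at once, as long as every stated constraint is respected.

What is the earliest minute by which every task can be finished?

167

Nothing blocks rigging, so it runs from minute 0 to minute 40.
After rigging (finishes minute 40), blocking can start at minute 40 and finishes at minute 99.
The final polish waits on blocking (finishes minute 99, plus 20-minute gap → minute 119), so it starts at minute 119 and finishes at 119 + 35 = minute 154.
Actor marking needs all of blocking (finishes minute 99); rigging (finishes minute 40). That puts its earliest start at minute 99; it finishes at 99 + 38 = minute 137.
The first take cannot begin until actor marking (finishes minute 137). It runs from minute 137 to 137 + 30 = minute 167.
All tasks are finished once the last one completes. Finish times: Rigging at 40, Blocking at 99, Actor marking at 137, The final polish at 154, The first take at 167. The latest is minute 167.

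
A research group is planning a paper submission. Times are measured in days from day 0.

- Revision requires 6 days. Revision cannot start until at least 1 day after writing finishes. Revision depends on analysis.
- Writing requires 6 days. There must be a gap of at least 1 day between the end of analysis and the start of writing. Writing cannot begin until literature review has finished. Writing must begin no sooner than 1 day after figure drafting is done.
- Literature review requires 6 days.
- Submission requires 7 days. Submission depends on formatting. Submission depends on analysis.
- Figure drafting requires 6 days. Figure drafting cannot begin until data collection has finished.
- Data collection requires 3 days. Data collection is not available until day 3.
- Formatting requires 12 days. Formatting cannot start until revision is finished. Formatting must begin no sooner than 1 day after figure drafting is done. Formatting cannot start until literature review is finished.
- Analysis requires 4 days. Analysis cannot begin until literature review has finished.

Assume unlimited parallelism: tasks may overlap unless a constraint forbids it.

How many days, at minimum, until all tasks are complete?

45

Data collection waits on its own release at day 3, so it starts at day 3 and finishes at 3 + 3 = day 6.
Figure drafting waits on data collection (finishes day 6), so it starts at day 6 and finishes at 6 + 6 = day 12.
Literature review has no prerequisites, so it starts at day 0 and finishes at day 6.
After literature review (finishes day 6), analysis can start at day 6 and finishes at day 10.
For writing: analysis (finishes day 10, plus 1-day gap → day 11); literature review (finishes day 6); figure drafting (finishes day 12, plus 1-day gap → day 13). Taking the maximum gives a start of day 13, and it finishes at 13 + 6 = day 19.
Revision needs all of writing (finishes day 19, plus 1-day gap → day 20); analysis (finishes day 10). That puts its earliest start at day 20; it finishes at 20 + 6 = day 26.
For formatting: revision (finishes day 26); figure drafting (finishes day 12, plus 1-day gap → day 13); literature review (finishes day 6). Taking the maximum gives a start of day 26, and it finishes at 26 + 12 = day 38.
Submission cannot start until formatting (finishes day 38); analysis (finishes day 10). The controlling bound is day 38, so submission finishes at 38 + 7 = day 45.
All tasks are finished once the last one completes. Finish times: Literature review at 6, Data collection at 6, Analysis at 10, Figure drafting at 12, Writing at 19, Revision at 26, Formatting at 38, Submission at 45. The latest is day 45.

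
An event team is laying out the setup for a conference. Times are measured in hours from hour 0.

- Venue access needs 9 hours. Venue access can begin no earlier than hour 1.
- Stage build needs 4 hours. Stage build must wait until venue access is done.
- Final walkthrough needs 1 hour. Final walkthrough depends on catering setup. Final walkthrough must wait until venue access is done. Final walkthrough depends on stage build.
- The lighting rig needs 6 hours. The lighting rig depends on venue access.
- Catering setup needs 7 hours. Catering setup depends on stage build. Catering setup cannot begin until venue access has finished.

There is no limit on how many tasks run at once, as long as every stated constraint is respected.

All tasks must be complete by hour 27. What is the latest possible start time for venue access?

Nothing follows final walkthrough; the deadline of hour 27 is its only limit. It must start by 27 − 1 = hour 26.
Catering setup has to be done before final walkthrough (must start by hour 26). That means finishing by hour 26, i.e. starting by 26 − 7 = hour 19.
Stage build feeds catering setup (must start by hour 19); final walkthrough (must start by hour 26). Taking the minimum, stage build must finish by hour 19 and start by 19 − 4 = hour 15.
Nothing follows the lighting rig; the deadline of hour 27 is its only limit. It must start by 27 − 6 = hour 21.
Venue access has several dependents: stage build (must start by hour 15); the lighting rig (must start by hour 21); catering setup (must start by hour 19); final walkthrough (must start by hour 26). The earliest of those limits is hour 15, so venue access must start by 15 − 9 = hour 6.

6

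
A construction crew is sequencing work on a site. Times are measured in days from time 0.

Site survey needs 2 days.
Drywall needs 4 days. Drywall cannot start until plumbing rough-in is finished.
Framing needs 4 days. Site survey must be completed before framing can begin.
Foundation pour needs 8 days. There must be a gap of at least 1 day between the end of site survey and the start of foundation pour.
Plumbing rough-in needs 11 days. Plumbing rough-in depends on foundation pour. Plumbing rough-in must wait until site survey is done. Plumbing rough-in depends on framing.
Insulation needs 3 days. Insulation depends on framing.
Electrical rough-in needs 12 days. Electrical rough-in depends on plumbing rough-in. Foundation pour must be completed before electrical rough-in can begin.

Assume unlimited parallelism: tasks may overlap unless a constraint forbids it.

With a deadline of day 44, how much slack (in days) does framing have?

Nothing blocks site survey, so it runs from day 0 to day 2.
Framing cannot begin until site survey (finishes day 2). It runs from day 2 to 2 + 4 = day 6.

Working backward from the deadline:
Electrical rough-in has no dependents, so it just needs to finish by day 44. Starting by 44 − 12 = day 32 achieves that.
Nothing follows drywall; the deadline of day 44 is its only limit. It must start by 44 − 4 = day 40.
Plumbing rough-in feeds electrical rough-in (must start by day 32); drywall (must start by day 40). Taking the minimum, plumbing rough-in must finish by day 32 and start by 32 − 11 = day 21.
Nothing follows insulation; the deadline of day 44 is its only limit. It must start by 44 − 3 = day 41.
For framing: plumbing rough-in (must start by day 21); insulation (must start by day 41). The most restrictive is day 21; with a 4-day duration, framing must start by day 17.
So framing can start as early as day 2 and as late as day 17, giving 17 − 2 = 15 days of slack.

15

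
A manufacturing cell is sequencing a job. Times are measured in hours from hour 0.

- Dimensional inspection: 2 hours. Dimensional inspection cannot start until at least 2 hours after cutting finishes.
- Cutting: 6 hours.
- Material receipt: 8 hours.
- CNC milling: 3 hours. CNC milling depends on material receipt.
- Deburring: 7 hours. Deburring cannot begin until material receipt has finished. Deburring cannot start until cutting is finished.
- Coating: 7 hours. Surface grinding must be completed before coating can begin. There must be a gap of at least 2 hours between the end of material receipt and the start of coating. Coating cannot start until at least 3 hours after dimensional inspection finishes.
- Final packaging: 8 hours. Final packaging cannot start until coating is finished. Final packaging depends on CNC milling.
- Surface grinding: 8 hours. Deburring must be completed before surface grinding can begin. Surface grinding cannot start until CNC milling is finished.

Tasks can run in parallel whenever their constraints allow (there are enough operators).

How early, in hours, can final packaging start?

30

Cutting can start immediately at hour 0; it finishes at hour 6.
Dimensional inspection cannot begin until cutting (finishes hour 6, plus 2-hour gap → hour 8). It runs from hour 8 to 8 + 2 = hour 10.
Material receipt can start immediately at hour 0; it finishes at hour 8.
After material receipt (finishes hour 8), CNC milling can start at hour 8 and finishes at hour 11.
Deburring needs all of material receipt (finishes hour 8); cutting (finishes hour 6). That puts its earliest start at hour 8; it finishes at 8 + 7 = hour 15.
Surface grinding cannot start until deburring (finishes hour 15); CNC milling (finishes hour 11). The controlling bound is hour 15, so surface grinding finishes at 15 + 8 = hour 23.
Coating has to wait for surface grinding (finishes hour 23); material receipt (finishes hour 8, plus 2-hour gap → hour 10); dimensional inspection (finishes hour 10, plus 3-hour gap → hour 13). The latest of these is hour 23, so coating runs hour 23 to 23 + 7 = hour 30.
Final packaging waits on coating (finishes hour 30); CNC milling (finishes hour 11). The latest of these is hour 30, which is the earliest final packaging can start.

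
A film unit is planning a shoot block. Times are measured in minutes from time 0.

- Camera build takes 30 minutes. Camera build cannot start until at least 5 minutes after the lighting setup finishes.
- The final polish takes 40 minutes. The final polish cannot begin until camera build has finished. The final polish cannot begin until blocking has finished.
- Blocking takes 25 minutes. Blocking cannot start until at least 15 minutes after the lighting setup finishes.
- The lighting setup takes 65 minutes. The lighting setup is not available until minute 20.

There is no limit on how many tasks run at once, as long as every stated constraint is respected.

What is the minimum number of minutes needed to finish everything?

After its own release at minute 20, the lighting setup can start at minute 20 and finishes at minute 85.
Blocking cannot begin until the lighting setup (finishes minute 85, plus 15-minute gap → minute 100). It runs from minute 100 to 100 + 25 = minute 125.
Camera build waits on the lighting setup (finishes minute 85, plus 5-minute gap → minute 90), so it starts at minute 90 and finishes at 90 + 30 = minute 120.
The final polish has to wait for camera build (finishes minute 120); blocking (finishes minute 125). The latest of these is minute 125, so the final polish runs minute 125 to 125 + 40 = minute 165.
All tasks are finished once the last one completes. Finish times: The lighting setup at 85, Camera build at 120, Blocking at 125, The final polish at 165. The latest is minute 165.

165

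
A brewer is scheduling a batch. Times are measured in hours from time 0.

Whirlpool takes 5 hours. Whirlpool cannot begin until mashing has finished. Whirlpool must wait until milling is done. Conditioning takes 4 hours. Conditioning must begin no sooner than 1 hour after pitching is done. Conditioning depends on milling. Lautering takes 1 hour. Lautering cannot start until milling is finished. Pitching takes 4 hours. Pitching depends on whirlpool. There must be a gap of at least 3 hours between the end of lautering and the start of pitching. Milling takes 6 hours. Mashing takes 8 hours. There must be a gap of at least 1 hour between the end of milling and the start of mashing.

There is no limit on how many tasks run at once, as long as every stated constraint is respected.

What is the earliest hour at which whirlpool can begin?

Milling has no prerequisites, so it starts at hour 0 and finishes at hour 6.
After milling (finishes hour 6, plus 1-hour gap → hour 7), mashing can start at hour 7 and finishes at hour 15.
Whirlpool waits on mashing (finishes hour 15); milling (finishes hour 6). The latest of these is hour 15, which is the earliest whirlpool can start.

15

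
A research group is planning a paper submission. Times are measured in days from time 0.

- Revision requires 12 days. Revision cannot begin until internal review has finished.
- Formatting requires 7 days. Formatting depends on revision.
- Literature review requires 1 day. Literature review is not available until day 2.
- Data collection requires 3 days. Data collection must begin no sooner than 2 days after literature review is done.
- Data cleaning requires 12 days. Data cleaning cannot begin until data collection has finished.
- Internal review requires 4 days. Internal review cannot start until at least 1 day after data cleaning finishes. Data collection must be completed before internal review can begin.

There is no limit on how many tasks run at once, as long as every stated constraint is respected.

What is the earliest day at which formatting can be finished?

44

Literature review waits on its own release at day 2, so it starts at day 2 and finishes at 2 + 1 = day 3.
Data collection cannot begin until literature review (finishes day 3, plus 2-day gap → day 5). It runs from day 5 to 5 + 3 = day 8.
Data cleaning waits on data collection (finishes day 8), so it starts at day 8 and finishes at 8 + 12 = day 20.
Internal review has to wait for data cleaning (finishes day 20, plus 1-day gap → day 21); data collection (finishes day 8). The latest of these is day 21, so internal review runs day 21 to 21 + 4 = day 25.
Revision waits on internal review (finishes day 25), so it starts at day 25 and finishes at 25 + 12 = day 37.
Formatting cannot begin until revision (finishes day 37). It runs from day 37 to 37 + 7 = day 44.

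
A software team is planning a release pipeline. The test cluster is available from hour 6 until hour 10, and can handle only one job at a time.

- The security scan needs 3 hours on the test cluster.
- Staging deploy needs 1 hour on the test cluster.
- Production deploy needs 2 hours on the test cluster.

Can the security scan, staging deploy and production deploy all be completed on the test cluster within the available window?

No

The test cluster window is 10 − 6 = 4 hours.
Running back to back, the jobs need 3 + 1 + 2 = 6 hours on the test cluster.
Since 6 > 4, they cannot all fit.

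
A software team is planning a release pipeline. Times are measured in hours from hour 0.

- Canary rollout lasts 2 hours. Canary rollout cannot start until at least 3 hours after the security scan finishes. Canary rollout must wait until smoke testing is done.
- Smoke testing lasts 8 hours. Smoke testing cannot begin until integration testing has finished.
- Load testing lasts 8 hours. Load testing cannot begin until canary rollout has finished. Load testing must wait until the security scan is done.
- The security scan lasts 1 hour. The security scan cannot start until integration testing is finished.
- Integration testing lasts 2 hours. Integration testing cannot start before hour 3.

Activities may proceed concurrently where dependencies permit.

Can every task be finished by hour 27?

Yes

Integration testing waits on its own release at hour 3, so it starts at hour 3 and finishes at 3 + 2 = hour 5.
After integration testing (finishes hour 5), smoke testing can start at hour 5 and finishes at hour 13.
The security scan waits on integration testing (finishes hour 5), so it starts at hour 5 and finishes at 5 + 1 = hour 6.
For canary rollout: the security scan (finishes hour 6, plus 3-hour gap → hour 9); smoke testing (finishes hour 13). Taking the maximum gives a start of hour 13, and it finishes at 13 + 2 = hour 15.
Load testing cannot start until canary rollout (finishes hour 15); the security scan (finishes hour 6). The controlling bound is hour 15, so load testing finishes at 15 + 8 = hour 23.
Every task is finished by hour 23, which is no later than the deadline of 27, so the schedule is feasible.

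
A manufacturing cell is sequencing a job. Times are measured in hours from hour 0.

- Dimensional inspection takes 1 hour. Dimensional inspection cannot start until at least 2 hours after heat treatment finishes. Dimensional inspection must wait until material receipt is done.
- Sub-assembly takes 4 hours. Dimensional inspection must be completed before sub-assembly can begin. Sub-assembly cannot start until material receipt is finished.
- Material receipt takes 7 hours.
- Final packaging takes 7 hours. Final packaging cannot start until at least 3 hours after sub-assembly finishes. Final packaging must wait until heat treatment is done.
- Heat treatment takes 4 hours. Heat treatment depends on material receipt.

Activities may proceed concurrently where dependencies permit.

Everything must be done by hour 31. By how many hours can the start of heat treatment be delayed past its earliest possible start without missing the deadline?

Material receipt can start immediately at hour 0; it finishes at hour 7.
After material receipt (finishes hour 7), heat treatment can start at hour 7 and finishes at hour 11.

Working backward from the deadline:
To finish by hour 31, final packaging (duration 7) must start no later than hour 24.
Sub-assembly must finish before final packaging (must start by hour 24, minus 3-hour gap → hour 21). With a 4-hour duration, sub-assembly must start by 21 − 4 = hour 17.
Dimensional inspection has to be done before sub-assembly (must start by hour 17). That means finishing by hour 17, i.e. starting by 17 − 1 = hour 16.
Heat treatment must finish in time for dimensional inspection (must start by hour 16, minus 2-hour gap → hour 14); final packaging (must start by hour 24). The tightest is hour 14, so heat treatment must start by 14 − 4 = hour 10.
So heat treatment can start as early as hour 7 and as late as hour 10, giving 10 − 7 = 3 hours of slack.

3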